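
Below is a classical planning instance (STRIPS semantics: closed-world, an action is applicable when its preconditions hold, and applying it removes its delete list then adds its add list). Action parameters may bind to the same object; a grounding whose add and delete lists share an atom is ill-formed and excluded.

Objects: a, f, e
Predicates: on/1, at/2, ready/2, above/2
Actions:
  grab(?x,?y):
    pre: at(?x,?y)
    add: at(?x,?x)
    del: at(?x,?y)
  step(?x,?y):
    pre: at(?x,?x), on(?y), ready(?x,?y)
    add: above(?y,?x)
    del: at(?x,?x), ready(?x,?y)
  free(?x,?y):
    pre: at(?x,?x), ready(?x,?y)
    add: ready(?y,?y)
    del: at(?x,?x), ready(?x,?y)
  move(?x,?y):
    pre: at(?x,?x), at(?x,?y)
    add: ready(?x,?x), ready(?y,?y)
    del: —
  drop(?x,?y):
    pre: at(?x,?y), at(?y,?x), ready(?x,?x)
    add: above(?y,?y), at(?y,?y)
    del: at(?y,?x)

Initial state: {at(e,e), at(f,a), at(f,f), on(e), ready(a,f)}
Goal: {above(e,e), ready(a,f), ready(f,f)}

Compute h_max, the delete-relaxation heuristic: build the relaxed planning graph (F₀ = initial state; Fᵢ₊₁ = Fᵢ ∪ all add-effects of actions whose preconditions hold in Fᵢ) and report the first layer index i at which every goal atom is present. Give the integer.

F0 = init (5 atoms)
F1 = F0 ∪ {ready(a,a), ready(e,e), ready(f,f)}  (8 atoms)
F2 = F1 ∪ {above(e,e)}  (9 atoms)
goal ⊆ F2  ⇒  h_max = 2

2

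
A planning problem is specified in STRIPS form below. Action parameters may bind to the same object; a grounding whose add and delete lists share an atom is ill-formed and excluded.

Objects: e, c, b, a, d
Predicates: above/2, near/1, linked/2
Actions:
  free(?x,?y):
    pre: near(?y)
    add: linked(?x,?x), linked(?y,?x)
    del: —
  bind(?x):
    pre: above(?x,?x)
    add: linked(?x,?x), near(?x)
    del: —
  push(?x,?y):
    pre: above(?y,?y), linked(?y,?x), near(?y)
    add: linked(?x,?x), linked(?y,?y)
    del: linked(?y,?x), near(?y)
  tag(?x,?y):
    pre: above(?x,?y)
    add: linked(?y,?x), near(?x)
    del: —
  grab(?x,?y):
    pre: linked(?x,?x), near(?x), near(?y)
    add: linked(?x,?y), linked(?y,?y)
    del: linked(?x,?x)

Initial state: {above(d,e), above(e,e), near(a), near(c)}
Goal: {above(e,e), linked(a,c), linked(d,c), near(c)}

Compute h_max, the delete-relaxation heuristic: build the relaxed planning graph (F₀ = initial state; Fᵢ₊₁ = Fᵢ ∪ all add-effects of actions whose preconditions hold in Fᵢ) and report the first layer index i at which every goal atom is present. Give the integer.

2

F0 = init (4 atoms)
F1 = F0 ∪ {linked(a,a), linked(a,b), linked(a,c), linked(a,d), linked(a,e), linked(b,b), linked(c,a), linked(c,b), linked(c,c), linked(c,d), linked(c,e), linked(d,d), linked(e,d), linked(e,e), near(d), near(e)}  (20 atoms)
F2 = F1 ∪ {linked(d,a), linked(d,b), linked(d,c), linked(d,e), linked(e,a), linked(e,b), linked(e,c)}  (27 atoms)
goal ⊆ F2  ⇒  h_max = 2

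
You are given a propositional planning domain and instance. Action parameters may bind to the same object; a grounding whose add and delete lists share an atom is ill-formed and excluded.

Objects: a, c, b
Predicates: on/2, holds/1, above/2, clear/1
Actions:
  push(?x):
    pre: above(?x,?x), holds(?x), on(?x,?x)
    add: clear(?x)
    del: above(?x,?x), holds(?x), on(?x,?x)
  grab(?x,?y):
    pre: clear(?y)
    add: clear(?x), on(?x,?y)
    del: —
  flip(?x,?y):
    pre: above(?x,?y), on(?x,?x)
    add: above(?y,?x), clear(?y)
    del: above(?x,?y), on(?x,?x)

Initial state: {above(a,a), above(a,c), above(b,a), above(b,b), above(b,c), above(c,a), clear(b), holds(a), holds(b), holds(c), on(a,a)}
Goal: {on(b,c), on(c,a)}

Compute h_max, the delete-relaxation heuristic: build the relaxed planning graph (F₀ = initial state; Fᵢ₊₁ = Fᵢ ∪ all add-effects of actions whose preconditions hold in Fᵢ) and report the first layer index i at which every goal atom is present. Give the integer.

2

F0 = init (11 atoms)
F1 = F0 ∪ {clear(a), clear(c), on(a,b), on(b,b), on(c,b)}  (16 atoms)
F2 = F1 ∪ {above(a,b), above(c,b), on(a,c), on(b,a), on(b,c), on(c,a), on(c,c)}  (23 atoms)
goal ⊆ F2  ⇒  h_max = 2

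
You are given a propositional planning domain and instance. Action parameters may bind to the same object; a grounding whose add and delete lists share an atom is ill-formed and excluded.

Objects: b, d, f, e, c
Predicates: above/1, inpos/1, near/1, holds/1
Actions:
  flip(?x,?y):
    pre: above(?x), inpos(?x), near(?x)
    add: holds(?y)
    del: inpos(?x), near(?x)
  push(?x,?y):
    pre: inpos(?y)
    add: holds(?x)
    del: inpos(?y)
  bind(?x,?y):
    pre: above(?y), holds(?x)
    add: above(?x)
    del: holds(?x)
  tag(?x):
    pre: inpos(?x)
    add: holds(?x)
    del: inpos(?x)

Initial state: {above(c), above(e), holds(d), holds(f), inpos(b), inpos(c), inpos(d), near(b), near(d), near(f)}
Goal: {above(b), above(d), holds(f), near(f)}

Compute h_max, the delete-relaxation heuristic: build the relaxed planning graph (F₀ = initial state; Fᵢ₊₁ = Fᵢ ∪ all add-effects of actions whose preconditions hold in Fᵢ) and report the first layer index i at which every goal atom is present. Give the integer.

2

F0 = init (10 atoms)
F1 = F0 ∪ {above(d), above(f), holds(b), holds(c), holds(e)}  (15 atoms)
F2 = F1 ∪ {above(b)}  (16 atoms)
goal ⊆ F2  ⇒  h_max = 2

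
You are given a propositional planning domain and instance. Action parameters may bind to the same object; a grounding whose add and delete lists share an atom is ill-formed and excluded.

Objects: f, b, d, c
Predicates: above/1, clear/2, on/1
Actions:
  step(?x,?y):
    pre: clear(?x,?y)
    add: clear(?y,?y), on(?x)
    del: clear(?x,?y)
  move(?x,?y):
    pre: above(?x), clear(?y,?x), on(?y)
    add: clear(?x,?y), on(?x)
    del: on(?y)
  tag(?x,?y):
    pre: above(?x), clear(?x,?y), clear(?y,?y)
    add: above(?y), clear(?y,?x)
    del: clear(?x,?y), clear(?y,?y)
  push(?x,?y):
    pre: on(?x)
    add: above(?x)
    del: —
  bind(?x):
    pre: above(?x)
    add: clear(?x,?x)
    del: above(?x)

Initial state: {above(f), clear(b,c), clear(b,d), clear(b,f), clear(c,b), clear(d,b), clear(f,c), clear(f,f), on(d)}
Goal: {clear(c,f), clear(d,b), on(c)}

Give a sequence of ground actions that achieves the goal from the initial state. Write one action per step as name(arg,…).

step(b,c); step(c,b); tag(f,c)

1. step(b,c)  →  {above(f), clear(b,d), clear(b,f), clear(c,b), clear(c,c), clear(d,b), clear(f,c), clear(f,f), on(b), on(d)}
2. step(c,b)  →  {above(f), clear(b,b), clear(b,d), clear(b,f), clear(c,c), clear(d,b), clear(f,c), clear(f,f), on(b), on(c), on(d)}
3. tag(f,c)  →  {above(c), above(f), clear(b,b), clear(b,d), clear(b,f), clear(c,f), clear(d,b), clear(f,f), on(b), on(c), on(d)}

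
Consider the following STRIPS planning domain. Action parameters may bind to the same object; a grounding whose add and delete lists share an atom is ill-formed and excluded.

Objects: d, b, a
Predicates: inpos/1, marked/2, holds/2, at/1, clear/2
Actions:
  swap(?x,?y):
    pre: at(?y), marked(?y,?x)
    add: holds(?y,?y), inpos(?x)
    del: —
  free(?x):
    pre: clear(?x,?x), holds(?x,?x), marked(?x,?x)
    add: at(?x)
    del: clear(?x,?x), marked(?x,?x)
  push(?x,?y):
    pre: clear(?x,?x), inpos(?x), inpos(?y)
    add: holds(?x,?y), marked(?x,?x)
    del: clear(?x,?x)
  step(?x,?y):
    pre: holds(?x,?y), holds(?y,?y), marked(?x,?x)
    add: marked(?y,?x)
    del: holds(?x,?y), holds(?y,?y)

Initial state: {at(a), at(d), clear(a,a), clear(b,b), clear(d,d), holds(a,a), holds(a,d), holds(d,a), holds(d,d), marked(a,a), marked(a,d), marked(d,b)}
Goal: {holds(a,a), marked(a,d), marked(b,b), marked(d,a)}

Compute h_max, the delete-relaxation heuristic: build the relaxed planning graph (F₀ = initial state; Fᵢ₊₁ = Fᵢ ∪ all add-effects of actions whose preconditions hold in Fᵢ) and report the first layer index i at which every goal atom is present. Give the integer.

F0 = init (12 atoms)
F1 = F0 ∪ {inpos(a), inpos(b), inpos(d), marked(d,a)}  (16 atoms)
F2 = F1 ∪ {holds(a,b), holds(b,a), holds(b,b), holds(b,d), holds(d,b), marked(b,b), marked(d,d)}  (23 atoms)
goal ⊆ F2  ⇒  h_max = 2

2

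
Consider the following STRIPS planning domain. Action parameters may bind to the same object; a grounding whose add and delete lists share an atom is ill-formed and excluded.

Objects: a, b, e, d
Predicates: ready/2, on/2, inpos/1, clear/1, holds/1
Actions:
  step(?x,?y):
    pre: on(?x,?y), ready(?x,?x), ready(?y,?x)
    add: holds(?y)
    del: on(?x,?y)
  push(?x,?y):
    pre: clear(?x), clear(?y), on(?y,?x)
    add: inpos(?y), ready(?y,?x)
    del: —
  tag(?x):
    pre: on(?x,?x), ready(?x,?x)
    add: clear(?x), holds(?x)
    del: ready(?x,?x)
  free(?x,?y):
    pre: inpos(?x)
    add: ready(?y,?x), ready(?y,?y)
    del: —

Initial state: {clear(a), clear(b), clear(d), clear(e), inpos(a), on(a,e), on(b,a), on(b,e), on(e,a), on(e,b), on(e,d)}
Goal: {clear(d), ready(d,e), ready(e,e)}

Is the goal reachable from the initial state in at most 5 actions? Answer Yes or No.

Yes

1. push(a,e)  →  {clear(a), clear(b), clear(d), clear(e), inpos(a), inpos(e), on(a,e), on(b,a), on(b,e), on(e,a), on(e,b), on(e,d), ready(e,a)}
2. free(a,e)  →  {clear(a), clear(b), clear(d), clear(e), inpos(a), inpos(e), on(a,e), on(b,a), on(b,e), on(e,a), on(e,b), on(e,d), ready(e,a), ready(e,e)}
3. free(e,d)  →  {clear(a), clear(b), clear(d), clear(e), inpos(a), inpos(e), on(a,e), on(b,a), on(b,e), on(e,a), on(e,b), on(e,d), ready(d,d), ready(d,e), ready(e,a), ready(e,e)}
optimal plan length = 3; 3 ≤ 5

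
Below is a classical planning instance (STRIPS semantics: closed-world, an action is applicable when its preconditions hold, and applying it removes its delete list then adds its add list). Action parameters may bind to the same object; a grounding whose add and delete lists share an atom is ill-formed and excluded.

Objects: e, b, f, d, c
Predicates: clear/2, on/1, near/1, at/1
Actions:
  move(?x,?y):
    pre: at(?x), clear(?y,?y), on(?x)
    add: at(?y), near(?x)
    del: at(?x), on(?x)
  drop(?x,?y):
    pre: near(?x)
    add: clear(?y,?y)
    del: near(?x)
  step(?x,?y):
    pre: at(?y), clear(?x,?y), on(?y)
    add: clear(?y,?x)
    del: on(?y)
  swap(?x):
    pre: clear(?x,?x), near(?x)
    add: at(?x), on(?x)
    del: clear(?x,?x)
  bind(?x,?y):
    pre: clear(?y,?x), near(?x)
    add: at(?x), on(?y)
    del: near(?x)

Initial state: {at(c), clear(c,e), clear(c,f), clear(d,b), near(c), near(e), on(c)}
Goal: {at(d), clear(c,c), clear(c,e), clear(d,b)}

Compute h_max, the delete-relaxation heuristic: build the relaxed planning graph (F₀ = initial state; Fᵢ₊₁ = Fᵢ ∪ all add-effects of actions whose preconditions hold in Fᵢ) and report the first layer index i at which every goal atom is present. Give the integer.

F0 = init (7 atoms)
F1 = F0 ∪ {at(e), clear(b,b), clear(c,c), clear(d,d), clear(e,e), clear(f,f)}  (13 atoms)
F2 = F1 ∪ {at(b), at(d), at(f), on(e)}  (17 atoms)
goal ⊆ F2  ⇒  h_max = 2

2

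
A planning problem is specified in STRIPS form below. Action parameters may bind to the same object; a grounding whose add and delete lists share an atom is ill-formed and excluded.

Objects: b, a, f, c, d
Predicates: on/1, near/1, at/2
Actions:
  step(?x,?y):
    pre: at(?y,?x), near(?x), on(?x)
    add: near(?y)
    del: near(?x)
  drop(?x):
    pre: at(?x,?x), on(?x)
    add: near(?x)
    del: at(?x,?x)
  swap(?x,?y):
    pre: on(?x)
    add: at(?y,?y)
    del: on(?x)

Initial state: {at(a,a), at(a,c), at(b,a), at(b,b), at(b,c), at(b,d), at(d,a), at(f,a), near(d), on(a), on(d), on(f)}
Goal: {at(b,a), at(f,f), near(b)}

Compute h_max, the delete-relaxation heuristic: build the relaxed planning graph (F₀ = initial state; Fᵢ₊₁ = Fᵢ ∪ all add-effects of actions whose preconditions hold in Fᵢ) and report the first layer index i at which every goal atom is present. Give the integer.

1

F0 = init (12 atoms)
F1 = F0 ∪ {at(c,c), at(d,d), at(f,f), near(a), near(b)}  (17 atoms)
goal ⊆ F1  ⇒  h_max = 1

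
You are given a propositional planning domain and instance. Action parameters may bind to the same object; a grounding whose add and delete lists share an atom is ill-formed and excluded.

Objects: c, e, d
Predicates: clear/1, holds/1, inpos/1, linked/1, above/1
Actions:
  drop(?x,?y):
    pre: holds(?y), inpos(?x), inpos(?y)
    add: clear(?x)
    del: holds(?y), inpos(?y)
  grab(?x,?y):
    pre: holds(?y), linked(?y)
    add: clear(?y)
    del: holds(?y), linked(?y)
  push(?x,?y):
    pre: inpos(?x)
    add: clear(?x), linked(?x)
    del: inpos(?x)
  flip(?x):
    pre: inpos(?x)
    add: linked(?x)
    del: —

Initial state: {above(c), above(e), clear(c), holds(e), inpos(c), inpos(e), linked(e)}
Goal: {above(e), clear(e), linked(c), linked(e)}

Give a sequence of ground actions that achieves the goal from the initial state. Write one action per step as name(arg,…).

1. drop(e,e)  →  {above(c), above(e), clear(c), clear(e), inpos(c), linked(e)}
2. push(c,c)  →  {above(c), above(e), clear(c), clear(e), linked(c), linked(e)}

drop(e,e); push(c,c)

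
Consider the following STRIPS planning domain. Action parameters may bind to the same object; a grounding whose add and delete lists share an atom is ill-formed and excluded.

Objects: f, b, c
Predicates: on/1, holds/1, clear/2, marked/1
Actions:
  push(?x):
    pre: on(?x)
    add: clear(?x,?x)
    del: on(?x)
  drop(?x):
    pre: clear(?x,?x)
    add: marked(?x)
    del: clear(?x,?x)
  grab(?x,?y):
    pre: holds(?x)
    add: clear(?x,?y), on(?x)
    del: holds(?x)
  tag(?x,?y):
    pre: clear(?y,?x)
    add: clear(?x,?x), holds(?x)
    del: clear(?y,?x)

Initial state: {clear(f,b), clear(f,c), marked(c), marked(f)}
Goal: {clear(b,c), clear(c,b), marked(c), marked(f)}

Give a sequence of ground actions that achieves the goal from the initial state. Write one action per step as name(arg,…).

1. tag(b,f)  →  {clear(b,b), clear(f,c), holds(b), marked(c), marked(f)}
2. grab(b,c)  →  {clear(b,b), clear(b,c), clear(f,c), marked(c), marked(f), on(b)}
3. tag(c,f)  →  {clear(b,b), clear(b,c), clear(c,c), holds(c), marked(c), marked(f), on(b)}
4. grab(c,b)  →  {clear(b,b), clear(b,c), clear(c,b), clear(c,c), marked(c), marked(f), on(b), on(c)}

tag(b,f); grab(b,c); tag(c,f); grab(c,b)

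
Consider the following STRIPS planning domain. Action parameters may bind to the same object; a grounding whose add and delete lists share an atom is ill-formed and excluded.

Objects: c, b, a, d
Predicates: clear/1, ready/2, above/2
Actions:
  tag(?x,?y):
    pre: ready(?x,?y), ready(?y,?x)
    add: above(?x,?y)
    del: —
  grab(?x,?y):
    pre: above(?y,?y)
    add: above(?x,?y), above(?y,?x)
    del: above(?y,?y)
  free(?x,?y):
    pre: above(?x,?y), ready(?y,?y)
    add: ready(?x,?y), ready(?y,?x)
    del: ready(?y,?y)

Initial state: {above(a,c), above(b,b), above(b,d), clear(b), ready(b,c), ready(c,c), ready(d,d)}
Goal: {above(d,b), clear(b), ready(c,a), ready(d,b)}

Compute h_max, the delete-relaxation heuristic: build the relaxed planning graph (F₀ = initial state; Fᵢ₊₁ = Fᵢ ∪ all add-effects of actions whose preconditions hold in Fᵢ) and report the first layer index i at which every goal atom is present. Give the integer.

1

F0 = init (7 atoms)
F1 = F0 ∪ {above(a,b), above(b,a), above(b,c), above(c,b), above(c,c), above(d,b), above(d,d), ready(a,c), ready(b,d), ready(c,a), ready(d,b)}  (18 atoms)
goal ⊆ F1  ⇒  h_max = 1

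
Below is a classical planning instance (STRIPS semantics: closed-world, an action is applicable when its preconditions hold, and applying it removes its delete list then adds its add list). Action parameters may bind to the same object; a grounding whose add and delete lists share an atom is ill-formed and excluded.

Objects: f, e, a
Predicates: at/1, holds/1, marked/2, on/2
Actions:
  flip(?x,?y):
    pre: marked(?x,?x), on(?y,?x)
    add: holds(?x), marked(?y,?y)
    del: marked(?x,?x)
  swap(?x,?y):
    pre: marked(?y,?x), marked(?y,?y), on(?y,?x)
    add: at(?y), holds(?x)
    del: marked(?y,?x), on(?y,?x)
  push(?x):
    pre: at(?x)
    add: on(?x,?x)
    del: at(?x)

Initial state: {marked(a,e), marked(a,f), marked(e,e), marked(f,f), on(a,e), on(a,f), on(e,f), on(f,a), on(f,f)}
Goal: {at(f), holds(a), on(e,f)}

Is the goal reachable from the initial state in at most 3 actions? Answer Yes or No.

Yes

1. flip(f,a)  →  {holds(f), marked(a,a), marked(a,e), marked(a,f), marked(e,e), on(a,e), on(a,f), on(e,f), on(f,a), on(f,f)}
2. flip(a,f)  →  {holds(a), holds(f), marked(a,e), marked(a,f), marked(e,e), marked(f,f), on(a,e), on(a,f), on(e,f), on(f,a), on(f,f)}
3. swap(f,f)  →  {at(f), holds(a), holds(f), marked(a,e), marked(a,f), marked(e,e), on(a,e), on(a,f), on(e,f), on(f,a)}
optimal plan length = 3; 3 ≤ 3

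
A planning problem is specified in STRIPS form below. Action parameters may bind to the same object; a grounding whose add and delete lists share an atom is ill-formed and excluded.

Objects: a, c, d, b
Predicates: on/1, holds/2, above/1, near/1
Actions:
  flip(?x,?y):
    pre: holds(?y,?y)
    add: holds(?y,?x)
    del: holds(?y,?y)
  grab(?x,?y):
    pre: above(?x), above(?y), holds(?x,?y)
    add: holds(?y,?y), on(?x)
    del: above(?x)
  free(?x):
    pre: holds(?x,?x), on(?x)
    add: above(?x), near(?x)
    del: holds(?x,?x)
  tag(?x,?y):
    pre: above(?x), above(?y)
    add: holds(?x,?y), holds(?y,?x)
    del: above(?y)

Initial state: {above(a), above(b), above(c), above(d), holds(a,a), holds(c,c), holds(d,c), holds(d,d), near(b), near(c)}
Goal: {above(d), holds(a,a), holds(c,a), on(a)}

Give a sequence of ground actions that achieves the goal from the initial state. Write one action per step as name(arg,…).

1. flip(a,c)  →  {above(a), above(b), above(c), above(d), holds(a,a), holds(c,a), holds(d,c), holds(d,d), near(b), near(c)}
2. grab(a,a)  →  {above(b), above(c), above(d), holds(a,a), holds(c,a), holds(d,c), holds(d,d), near(b), near(c), on(a)}

flip(a,c); grab(a,a)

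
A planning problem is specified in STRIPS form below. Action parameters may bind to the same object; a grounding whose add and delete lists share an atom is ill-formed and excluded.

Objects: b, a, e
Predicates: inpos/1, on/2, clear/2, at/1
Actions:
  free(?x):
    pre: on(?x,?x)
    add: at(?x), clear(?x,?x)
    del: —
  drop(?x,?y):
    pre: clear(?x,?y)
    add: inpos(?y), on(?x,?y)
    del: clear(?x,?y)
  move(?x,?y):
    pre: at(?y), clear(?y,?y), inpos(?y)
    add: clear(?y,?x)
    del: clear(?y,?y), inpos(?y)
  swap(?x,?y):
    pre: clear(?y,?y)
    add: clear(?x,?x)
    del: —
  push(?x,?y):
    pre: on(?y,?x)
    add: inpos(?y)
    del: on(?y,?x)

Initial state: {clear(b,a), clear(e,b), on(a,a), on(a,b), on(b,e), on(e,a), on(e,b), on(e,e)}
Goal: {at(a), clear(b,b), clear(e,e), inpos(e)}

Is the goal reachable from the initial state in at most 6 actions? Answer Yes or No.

Yes

1. free(a)  →  {at(a), clear(a,a), clear(b,a), clear(e,b), on(a,a), on(a,b), on(b,e), on(e,a), on(e,b), on(e,e)}
2. free(e)  →  {at(a), at(e), clear(a,a), clear(b,a), clear(e,b), clear(e,e), on(a,a), on(a,b), on(b,e), on(e,a), on(e,b), on(e,e)}
3. swap(b,a)  →  {at(a), at(e), clear(a,a), clear(b,a), clear(b,b), clear(e,b), clear(e,e), on(a,a), on(a,b), on(b,e), on(e,a), on(e,b), on(e,e)}
4. push(b,e)  →  {at(a), at(e), clear(a,a), clear(b,a), clear(b,b), clear(e,b), clear(e,e), inpos(e), on(a,a), on(a,b), on(b,e), on(e,a), on(e,e)}
optimal plan length = 4; 4 ≤ 6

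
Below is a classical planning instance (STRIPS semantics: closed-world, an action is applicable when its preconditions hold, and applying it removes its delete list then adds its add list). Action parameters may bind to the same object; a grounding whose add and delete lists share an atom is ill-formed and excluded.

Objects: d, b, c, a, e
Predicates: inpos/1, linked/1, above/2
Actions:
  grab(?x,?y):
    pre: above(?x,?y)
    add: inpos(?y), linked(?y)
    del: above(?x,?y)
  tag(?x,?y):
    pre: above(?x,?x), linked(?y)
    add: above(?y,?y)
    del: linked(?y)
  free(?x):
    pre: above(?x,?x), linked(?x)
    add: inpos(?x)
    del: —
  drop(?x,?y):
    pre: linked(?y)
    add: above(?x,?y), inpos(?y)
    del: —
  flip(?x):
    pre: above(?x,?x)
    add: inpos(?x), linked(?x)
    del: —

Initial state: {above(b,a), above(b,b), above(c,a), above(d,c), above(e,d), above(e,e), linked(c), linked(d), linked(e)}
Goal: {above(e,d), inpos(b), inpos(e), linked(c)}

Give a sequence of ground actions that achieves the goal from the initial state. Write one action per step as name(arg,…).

grab(b,b); grab(e,e)

1. grab(b,b)  →  {above(b,a), above(c,a), above(d,c), above(e,d), above(e,e), inpos(b), linked(b), linked(c), linked(d), linked(e)}
2. grab(e,e)  →  {above(b,a), above(c,a), above(d,c), above(e,d), inpos(b), inpos(e), linked(b), linked(c), linked(d), linked(e)}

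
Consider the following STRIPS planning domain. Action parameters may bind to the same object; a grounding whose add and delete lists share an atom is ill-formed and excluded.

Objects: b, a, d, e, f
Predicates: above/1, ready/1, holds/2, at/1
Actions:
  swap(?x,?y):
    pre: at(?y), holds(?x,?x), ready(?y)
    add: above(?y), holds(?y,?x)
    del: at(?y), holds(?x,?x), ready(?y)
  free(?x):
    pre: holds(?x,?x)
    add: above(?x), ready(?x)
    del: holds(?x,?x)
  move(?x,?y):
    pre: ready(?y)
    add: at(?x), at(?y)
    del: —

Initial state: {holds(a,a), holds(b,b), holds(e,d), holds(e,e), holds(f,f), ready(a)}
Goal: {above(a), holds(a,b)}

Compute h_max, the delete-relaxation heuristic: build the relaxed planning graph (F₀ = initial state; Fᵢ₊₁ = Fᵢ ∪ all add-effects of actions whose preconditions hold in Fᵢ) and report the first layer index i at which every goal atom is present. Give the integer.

2

F0 = init (6 atoms)
F1 = F0 ∪ {above(a), above(b), above(e), above(f), at(a), at(b), at(d), at(e), at(f), ready(b), ready(e), ready(f)}  (18 atoms)
F2 = F1 ∪ {holds(a,b), holds(a,e), holds(a,f), holds(b,a), holds(b,e), holds(b,f), holds(e,a), holds(e,b), holds(e,f), holds(f,a), holds(f,b), holds(f,e)}  (30 atoms)
goal ⊆ F2  ⇒  h_max = 2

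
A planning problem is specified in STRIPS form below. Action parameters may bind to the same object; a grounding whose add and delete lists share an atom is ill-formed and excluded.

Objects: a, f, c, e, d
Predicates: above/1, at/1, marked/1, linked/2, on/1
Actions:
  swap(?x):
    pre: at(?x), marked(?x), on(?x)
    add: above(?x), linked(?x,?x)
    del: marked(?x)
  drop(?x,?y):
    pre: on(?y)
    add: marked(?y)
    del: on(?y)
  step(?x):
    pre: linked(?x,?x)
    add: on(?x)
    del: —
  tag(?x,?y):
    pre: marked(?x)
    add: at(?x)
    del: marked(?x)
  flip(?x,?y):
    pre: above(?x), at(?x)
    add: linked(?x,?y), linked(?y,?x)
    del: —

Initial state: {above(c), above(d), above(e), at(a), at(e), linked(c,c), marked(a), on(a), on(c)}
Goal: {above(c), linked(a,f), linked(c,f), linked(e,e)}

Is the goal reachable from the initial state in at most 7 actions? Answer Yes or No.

Yes

1. swap(a)  →  {above(a), above(c), above(d), above(e), at(a), at(e), linked(a,a), linked(c,c), on(a), on(c)}
2. drop(a,c)  →  {above(a), above(c), above(d), above(e), at(a), at(e), linked(a,a), linked(c,c), marked(c), on(a)}
3. tag(c,a)  →  {above(a), above(c), above(d), above(e), at(a), at(c), at(e), linked(a,a), linked(c,c), on(a)}
4. flip(a,f)  →  {above(a), above(c), above(d), above(e), at(a), at(c), at(e), linked(a,a), linked(a,f), linked(c,c), linked(f,a), on(a)}
5. flip(c,f)  →  {above(a), above(c), above(d), above(e), at(a), at(c), at(e), linked(a,a), linked(a,f), linked(c,c), linked(c,f), linked(f,a), linked(f,c), on(a)}
6. flip(e,e)  →  {above(a), above(c), above(d), above(e), at(a), at(c), at(e), linked(a,a), linked(a,f), linked(c,c), linked(c,f), linked(e,e), linked(f,a), linked(f,c), on(a)}
optimal plan length = 6; 6 ≤ 7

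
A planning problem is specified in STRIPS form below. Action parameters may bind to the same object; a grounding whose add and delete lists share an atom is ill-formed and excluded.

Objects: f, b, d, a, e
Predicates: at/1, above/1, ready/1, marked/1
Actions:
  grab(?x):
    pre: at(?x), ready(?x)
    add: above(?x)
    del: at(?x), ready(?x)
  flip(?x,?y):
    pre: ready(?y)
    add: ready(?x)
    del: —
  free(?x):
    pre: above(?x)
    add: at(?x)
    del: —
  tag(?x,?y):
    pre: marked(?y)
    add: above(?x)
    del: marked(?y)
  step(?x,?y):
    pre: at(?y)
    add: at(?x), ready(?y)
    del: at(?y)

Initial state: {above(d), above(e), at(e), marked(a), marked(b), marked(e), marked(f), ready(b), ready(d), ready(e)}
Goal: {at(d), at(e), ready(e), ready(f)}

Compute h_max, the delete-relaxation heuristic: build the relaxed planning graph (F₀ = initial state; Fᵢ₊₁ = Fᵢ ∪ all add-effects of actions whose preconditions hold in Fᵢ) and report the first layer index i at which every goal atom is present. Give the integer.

F0 = init (10 atoms)
F1 = F0 ∪ {above(a), above(b), above(f), at(a), at(b), at(d), at(f), ready(a), ready(f)}  (19 atoms)
goal ⊆ F1  ⇒  h_max = 1

1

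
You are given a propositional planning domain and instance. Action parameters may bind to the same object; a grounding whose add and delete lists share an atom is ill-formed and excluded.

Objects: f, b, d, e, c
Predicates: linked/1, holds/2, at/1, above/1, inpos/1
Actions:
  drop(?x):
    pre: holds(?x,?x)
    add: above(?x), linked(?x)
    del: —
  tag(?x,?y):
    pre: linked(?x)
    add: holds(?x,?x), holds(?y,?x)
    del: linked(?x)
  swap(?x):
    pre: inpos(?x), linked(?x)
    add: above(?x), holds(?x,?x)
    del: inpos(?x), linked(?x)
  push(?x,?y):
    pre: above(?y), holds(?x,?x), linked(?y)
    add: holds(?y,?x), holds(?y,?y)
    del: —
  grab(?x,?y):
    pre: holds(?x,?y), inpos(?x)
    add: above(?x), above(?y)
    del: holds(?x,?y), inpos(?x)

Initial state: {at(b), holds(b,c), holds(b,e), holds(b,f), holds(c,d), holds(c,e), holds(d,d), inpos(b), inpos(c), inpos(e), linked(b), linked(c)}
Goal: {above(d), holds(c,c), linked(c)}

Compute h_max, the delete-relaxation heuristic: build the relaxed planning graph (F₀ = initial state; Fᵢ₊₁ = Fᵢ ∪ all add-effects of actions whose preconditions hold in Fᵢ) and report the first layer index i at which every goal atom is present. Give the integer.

1

F0 = init (12 atoms)
F1 = F0 ∪ {above(b), above(c), above(d), above(e), above(f), holds(b,b), holds(c,b), holds(c,c), holds(d,b), holds(d,c), holds(e,b), holds(e,c), holds(f,b), holds(f,c), linked(d)}  (27 atoms)
goal ⊆ F1  ⇒  h_max = 1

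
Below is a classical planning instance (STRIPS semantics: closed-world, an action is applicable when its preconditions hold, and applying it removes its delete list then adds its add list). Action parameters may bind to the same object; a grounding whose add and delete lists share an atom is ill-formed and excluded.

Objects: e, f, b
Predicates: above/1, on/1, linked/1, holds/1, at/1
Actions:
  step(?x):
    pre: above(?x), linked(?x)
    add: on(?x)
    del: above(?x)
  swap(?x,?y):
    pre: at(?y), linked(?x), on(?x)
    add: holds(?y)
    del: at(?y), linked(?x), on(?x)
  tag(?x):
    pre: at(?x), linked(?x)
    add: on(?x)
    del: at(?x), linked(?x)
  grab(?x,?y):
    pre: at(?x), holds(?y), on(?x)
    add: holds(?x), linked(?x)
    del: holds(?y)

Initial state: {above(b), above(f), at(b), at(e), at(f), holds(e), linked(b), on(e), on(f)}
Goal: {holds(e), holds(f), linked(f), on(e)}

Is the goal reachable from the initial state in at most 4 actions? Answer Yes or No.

Yes

1. step(b)  →  {above(f), at(b), at(e), at(f), holds(e), linked(b), on(b), on(e), on(f)}
2. swap(b,b)  →  {above(f), at(e), at(f), holds(b), holds(e), on(e), on(f)}
3. grab(f,b)  →  {above(f), at(e), at(f), holds(e), holds(f), linked(f), on(e), on(f)}
optimal plan length = 3; 3 ≤ 4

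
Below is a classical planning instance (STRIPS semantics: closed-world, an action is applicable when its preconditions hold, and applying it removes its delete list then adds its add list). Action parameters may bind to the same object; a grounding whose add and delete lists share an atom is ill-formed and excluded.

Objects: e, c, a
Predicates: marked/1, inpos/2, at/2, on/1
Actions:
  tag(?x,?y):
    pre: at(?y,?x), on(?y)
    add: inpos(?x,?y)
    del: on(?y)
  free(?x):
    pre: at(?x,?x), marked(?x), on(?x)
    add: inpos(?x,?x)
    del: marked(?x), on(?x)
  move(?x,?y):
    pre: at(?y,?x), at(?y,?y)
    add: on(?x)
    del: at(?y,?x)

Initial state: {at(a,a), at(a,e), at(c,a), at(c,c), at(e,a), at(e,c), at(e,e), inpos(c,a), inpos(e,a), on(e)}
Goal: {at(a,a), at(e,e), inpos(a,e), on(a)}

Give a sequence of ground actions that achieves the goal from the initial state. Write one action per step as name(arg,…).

tag(a,e); move(a,e)

1. tag(a,e)  →  {at(a,a), at(a,e), at(c,a), at(c,c), at(e,a), at(e,c), at(e,e), inpos(a,e), inpos(c,a), inpos(e,a)}
2. move(a,e)  →  {at(a,a), at(a,e), at(c,a), at(c,c), at(e,c), at(e,e), inpos(a,e), inpos(c,a), inpos(e,a), on(a)}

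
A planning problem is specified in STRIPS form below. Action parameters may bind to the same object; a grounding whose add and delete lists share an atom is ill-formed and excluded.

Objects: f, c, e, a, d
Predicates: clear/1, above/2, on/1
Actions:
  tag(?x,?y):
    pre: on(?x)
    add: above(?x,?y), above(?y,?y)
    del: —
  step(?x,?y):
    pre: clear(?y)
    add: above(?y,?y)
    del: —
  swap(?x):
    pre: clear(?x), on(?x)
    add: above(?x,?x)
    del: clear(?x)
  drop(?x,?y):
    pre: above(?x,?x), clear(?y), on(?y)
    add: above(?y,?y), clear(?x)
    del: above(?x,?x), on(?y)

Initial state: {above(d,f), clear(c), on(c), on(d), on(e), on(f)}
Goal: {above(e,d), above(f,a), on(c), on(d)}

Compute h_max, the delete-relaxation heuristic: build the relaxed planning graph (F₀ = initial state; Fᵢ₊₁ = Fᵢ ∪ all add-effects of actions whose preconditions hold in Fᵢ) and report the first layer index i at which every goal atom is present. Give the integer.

1

F0 = init (6 atoms)
F1 = F0 ∪ {above(a,a), above(c,a), above(c,c), above(c,d), above(c,e), above(c,f), above(d,a), above(d,c), above(d,d), above(d,e), above(e,a), above(e,c), above(e,d), above(e,e), above(e,f), above(f,a), above(f,c), above(f,d), above(f,e), above(f,f)}  (26 atoms)
goal ⊆ F1  ⇒  h_max = 1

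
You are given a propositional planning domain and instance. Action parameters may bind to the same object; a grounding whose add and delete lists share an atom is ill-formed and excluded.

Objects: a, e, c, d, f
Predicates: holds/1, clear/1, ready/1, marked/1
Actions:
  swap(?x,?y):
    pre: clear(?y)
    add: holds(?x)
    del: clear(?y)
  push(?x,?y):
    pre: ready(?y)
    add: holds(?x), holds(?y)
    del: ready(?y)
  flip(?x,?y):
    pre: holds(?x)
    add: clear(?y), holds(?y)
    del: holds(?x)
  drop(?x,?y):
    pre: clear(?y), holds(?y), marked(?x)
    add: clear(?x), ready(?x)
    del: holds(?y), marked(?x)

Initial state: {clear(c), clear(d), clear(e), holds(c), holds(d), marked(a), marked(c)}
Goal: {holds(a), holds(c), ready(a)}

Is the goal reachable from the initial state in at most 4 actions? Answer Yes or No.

1. swap(a,e)  →  {clear(c), clear(d), holds(a), holds(c), holds(d), marked(a), marked(c)}
2. drop(a,d)  →  {clear(a), clear(c), clear(d), holds(a), holds(c), marked(c), ready(a)}
optimal plan length = 2; 2 ≤ 4

Yes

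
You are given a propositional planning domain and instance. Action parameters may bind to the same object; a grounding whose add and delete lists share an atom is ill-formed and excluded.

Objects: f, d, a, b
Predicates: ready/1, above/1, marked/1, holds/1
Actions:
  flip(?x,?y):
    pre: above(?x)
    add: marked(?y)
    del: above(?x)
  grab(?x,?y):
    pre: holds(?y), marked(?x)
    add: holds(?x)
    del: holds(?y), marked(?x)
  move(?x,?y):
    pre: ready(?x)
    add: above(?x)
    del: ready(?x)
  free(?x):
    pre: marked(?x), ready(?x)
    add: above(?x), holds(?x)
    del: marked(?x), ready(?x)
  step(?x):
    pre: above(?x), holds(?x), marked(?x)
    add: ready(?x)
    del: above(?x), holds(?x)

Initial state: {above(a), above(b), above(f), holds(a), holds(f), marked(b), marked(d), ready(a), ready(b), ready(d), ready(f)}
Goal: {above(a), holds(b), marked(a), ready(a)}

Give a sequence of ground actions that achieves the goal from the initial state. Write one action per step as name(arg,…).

flip(f,a); grab(b,f)

1. flip(f,a)  →  {above(a), above(b), holds(a), holds(f), marked(a), marked(b), marked(d), ready(a), ready(b), ready(d), ready(f)}
2. grab(b,f)  →  {above(a), above(b), holds(a), holds(b), marked(a), marked(d), ready(a), ready(b), ready(d), ready(f)}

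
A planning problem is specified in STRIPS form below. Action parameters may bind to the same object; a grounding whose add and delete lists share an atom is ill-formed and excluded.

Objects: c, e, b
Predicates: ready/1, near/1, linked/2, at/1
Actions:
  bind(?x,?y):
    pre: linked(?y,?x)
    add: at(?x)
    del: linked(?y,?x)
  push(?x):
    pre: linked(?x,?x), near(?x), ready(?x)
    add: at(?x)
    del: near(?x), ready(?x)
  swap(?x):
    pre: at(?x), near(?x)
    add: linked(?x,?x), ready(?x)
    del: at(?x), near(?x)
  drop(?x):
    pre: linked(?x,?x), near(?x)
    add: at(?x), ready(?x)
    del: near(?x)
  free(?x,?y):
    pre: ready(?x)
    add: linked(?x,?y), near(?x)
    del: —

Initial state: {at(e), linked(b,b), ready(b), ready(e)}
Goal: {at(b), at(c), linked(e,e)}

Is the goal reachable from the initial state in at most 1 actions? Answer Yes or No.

1. bind(b,b)  →  {at(b), at(e), ready(b), ready(e)}
2. free(e,c)  →  {at(b), at(e), linked(e,c), near(e), ready(b), ready(e)}
3. bind(c,e)  →  {at(b), at(c), at(e), near(e), ready(b), ready(e)}
4. swap(e)  →  {at(b), at(c), linked(e,e), ready(b), ready(e)}
optimal plan length = 4; 4 > 1

No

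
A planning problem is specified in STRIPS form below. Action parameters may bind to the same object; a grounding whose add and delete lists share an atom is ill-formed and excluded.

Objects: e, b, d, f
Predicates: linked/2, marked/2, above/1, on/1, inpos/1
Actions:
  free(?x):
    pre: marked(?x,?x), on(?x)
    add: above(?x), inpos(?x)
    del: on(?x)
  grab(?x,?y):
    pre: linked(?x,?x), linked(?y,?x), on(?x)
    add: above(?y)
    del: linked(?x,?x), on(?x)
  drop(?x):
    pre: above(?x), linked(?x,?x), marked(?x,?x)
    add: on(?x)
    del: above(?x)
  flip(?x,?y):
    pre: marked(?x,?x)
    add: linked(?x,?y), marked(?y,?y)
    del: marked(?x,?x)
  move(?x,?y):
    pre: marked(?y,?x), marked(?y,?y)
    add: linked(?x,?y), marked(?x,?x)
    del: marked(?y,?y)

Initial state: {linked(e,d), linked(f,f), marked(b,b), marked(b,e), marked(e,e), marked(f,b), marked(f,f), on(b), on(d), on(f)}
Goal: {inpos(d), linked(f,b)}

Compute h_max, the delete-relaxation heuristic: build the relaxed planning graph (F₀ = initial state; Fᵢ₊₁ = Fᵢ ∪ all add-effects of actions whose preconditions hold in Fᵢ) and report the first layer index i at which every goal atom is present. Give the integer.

2

F0 = init (10 atoms)
F1 = F0 ∪ {above(b), above(f), inpos(b), inpos(f), linked(b,d), linked(b,e), linked(b,f), linked(e,b), linked(e,f), linked(f,b), linked(f,d), linked(f,e), marked(d,d)}  (23 atoms)
F2 = F1 ∪ {above(d), above(e), inpos(d), linked(d,b), linked(d,e), linked(d,f)}  (29 atoms)
goal ⊆ F2  ⇒  h_max = 2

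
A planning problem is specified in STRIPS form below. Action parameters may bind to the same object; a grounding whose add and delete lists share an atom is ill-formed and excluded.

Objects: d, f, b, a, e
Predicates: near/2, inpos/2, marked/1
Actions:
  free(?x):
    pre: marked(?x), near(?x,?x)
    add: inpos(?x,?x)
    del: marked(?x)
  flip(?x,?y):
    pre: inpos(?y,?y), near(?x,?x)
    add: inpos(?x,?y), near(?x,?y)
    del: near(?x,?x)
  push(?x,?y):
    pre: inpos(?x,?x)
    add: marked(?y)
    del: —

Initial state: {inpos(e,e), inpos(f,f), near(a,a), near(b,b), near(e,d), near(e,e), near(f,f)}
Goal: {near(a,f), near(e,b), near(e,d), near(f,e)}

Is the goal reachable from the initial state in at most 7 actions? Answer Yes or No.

Yes

1. flip(f,e)  →  {inpos(e,e), inpos(f,e), inpos(f,f), near(a,a), near(b,b), near(e,d), near(e,e), near(f,e)}
2. flip(a,f)  →  {inpos(a,f), inpos(e,e), inpos(f,e), inpos(f,f), near(a,f), near(b,b), near(e,d), near(e,e), near(f,e)}
3. push(f,b)  →  {inpos(a,f), inpos(e,e), inpos(f,e), inpos(f,f), marked(b), near(a,f), near(b,b), near(e,d), near(e,e), near(f,e)}
4. free(b)  →  {inpos(a,f), inpos(b,b), inpos(e,e), inpos(f,e), inpos(f,f), near(a,f), near(b,b), near(e,d), near(e,e), near(f,e)}
5. flip(e,b)  →  {inpos(a,f), inpos(b,b), inpos(e,b), inpos(e,e), inpos(f,e), inpos(f,f), near(a,f), near(b,b), near(e,b), near(e,d), near(f,e)}
optimal plan length = 5; 5 ≤ 7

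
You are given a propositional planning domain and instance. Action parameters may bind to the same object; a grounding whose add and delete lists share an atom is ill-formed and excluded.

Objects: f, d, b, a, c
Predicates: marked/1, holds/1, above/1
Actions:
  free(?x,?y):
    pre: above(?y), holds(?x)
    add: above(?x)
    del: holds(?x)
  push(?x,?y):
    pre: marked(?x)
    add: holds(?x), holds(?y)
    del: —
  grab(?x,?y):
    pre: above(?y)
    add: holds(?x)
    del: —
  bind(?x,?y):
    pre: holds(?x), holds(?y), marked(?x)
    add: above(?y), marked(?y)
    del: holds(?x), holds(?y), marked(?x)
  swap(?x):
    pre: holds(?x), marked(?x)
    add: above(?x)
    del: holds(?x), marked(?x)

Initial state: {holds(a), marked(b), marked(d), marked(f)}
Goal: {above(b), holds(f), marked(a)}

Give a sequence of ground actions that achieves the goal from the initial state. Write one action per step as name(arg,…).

1. push(f,f)  →  {holds(a), holds(f), marked(b), marked(d), marked(f)}
2. push(d,b)  →  {holds(a), holds(b), holds(d), holds(f), marked(b), marked(d), marked(f)}
3. bind(d,a)  →  {above(a), holds(b), holds(f), marked(a), marked(b), marked(f)}
4. free(b,a)  →  {above(a), above(b), holds(f), marked(a), marked(b), marked(f)}

push(f,f); push(d,b); bind(d,a); free(b,a)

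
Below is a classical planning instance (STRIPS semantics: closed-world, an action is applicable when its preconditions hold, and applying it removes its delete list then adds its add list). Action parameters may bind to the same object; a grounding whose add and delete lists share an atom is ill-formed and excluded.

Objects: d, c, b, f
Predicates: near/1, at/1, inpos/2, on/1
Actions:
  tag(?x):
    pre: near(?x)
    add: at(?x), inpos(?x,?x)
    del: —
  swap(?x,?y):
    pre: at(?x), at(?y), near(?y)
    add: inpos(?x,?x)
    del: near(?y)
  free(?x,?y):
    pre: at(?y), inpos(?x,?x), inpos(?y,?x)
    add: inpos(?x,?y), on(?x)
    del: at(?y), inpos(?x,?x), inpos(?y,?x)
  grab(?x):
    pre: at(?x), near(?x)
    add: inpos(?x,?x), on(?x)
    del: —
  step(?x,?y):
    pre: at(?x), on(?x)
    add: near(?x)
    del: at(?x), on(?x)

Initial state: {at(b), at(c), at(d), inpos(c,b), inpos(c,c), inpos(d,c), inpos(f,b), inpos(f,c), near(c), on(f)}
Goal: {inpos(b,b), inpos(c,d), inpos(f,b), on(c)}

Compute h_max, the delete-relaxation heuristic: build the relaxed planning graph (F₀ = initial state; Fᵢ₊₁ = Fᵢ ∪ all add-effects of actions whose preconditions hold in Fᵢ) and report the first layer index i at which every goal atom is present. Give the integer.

F0 = init (10 atoms)
F1 = F0 ∪ {inpos(b,b), inpos(c,d), inpos(d,d), on(c)}  (14 atoms)
goal ⊆ F1  ⇒  h_max = 1

1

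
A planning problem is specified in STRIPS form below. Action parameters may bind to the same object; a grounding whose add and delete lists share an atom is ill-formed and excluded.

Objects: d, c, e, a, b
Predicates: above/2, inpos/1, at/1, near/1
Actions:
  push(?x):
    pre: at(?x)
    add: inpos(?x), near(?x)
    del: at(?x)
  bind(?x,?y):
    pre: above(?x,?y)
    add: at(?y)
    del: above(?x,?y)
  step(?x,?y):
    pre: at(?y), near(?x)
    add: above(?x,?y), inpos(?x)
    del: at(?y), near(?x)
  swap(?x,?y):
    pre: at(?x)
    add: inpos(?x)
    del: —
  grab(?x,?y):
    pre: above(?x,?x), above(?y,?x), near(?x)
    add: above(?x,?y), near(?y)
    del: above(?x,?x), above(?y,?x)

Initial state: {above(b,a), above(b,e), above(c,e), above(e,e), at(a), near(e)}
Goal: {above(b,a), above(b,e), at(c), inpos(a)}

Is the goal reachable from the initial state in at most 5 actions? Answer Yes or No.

1. push(a)  →  {above(b,a), above(b,e), above(c,e), above(e,e), inpos(a), near(a), near(e)}
2. grab(e,c)  →  {above(b,a), above(b,e), above(e,c), inpos(a), near(a), near(c), near(e)}
3. bind(e,c)  →  {above(b,a), above(b,e), at(c), inpos(a), near(a), near(c), near(e)}
optimal plan length = 3; 3 ≤ 5

Yes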